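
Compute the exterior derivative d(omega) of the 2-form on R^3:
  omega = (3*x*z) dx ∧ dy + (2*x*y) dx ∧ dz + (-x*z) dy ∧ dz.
d(omega) = (x - z) dx ∧ dy ∧ dz

For a 2-form omega = sum_{i<j} g_{ij} dx_i ∧ dx_j, the exterior derivative is
  d(omega) = sum_{i<j} d(g_{ij}) ∧ dx_i ∧ dx_j = sum_{i<j, k} (∂g_{ij}/∂x_k) dx_k ∧ dx_i ∧ dx_j.
Expand each term, using dx_k ∧ dx_i ∧ dx_j = sgn(permutation) dx_{(a)} ∧ dx_{(b)} ∧ dx_{(c)} with (a < b < c) sorted:
  d(3*x*z) includes (∂/∂z)(3*x*z) dz = (3*x) dz, which multiplied by dx ∧ dy gives (3*x) dx ∧ dy ∧ dz
  d(2*x*y) includes (∂/∂y)(2*x*y) dy = (2*x) dy, which multiplied by dx ∧ dz gives (-2*x) dx ∧ dy ∧ dz
  d(-x*z) includes (∂/∂x)(-x*z) dx = (-z) dx, which multiplied by dy ∧ dz gives (-z) dx ∧ dy ∧ dz
Collecting like 3-forms: d(omega) = (x - z) dx ∧ dy ∧ dz.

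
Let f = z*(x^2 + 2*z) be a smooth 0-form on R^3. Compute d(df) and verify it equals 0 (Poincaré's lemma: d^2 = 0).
d(df) = 0

Step 1: df = sum_i (∂f/∂x_i) dx_i = (2*x*z) dx + (0) dy + (x^2 + 4*z) dz.
Step 2: Apply d again. Using the 1-form formula, the coefficient of dx ∧ dy in d(df) is ∂^2 f/∂x ∂y - ∂^2 f/∂y ∂x = (0) - (0) = 0 (equality of mixed partials for smooth f).
Similarly for dx ∧ dz and dy ∧ dz — all coefficients vanish. So d(df) = 0.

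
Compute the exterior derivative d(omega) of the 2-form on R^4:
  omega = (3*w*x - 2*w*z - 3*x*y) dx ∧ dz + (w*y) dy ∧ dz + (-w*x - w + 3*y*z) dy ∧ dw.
d(omega) = (3*x) dx ∧ dy ∧ dz + (3*x - 2*z) dx ∧ dz ∧ dw + (-2*y) dy ∧ dz ∧ dw + (-w) dx ∧ dy ∧ dw

For a 2-form omega = sum_{i<j} g_{ij} dx_i ∧ dx_j, the exterior derivative is
  d(omega) = sum_{i<j} d(g_{ij}) ∧ dx_i ∧ dx_j = sum_{i<j, k} (∂g_{ij}/∂x_k) dx_k ∧ dx_i ∧ dx_j.
Expand each term, using dx_k ∧ dx_i ∧ dx_j = sgn(permutation) dx_{(a)} ∧ dx_{(b)} ∧ dx_{(c)} with (a < b < c) sorted:
  d(3*w*x - 2*w*z - 3*x*y) includes (∂/∂y)(3*w*x - 2*w*z - 3*x*y) dy = (-3*x) dy, which multiplied by dx ∧ dz gives (3*x) dx ∧ dy ∧ dz
  d(3*w*x - 2*w*z - 3*x*y) includes (∂/∂w)(3*w*x - 2*w*z - 3*x*y) dw = (3*x - 2*z) dw, which multiplied by dx ∧ dz gives (3*x - 2*z) dx ∧ dz ∧ dw
  d(w*y) includes (∂/∂w)(w*y) dw = (y) dw, which multiplied by dy ∧ dz gives (y) dy ∧ dz ∧ dw
  d(-w*x - w + 3*y*z) includes (∂/∂x)(-w*x - w + 3*y*z) dx = (-w) dx, which multiplied by dy ∧ dw gives (-w) dx ∧ dy ∧ dw
  d(-w*x - w + 3*y*z) includes (∂/∂z)(-w*x - w + 3*y*z) dz = (3*y) dz, which multiplied by dy ∧ dw gives (-3*y) dy ∧ dz ∧ dw
Collecting like 3-forms: d(omega) = (3*x) dx ∧ dy ∧ dz + (3*x - 2*z) dx ∧ dz ∧ dw + (-2*y) dy ∧ dz ∧ dw + (-w) dx ∧ dy ∧ dw.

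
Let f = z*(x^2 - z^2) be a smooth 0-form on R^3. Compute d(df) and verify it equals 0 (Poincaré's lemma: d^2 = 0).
d(df) = 0

Step 1: df = sum_i (∂f/∂x_i) dx_i = (2*x*z) dx + (0) dy + (x^2 - 3*z^2) dz.
Step 2: Apply d again. Using the 1-form formula, the coefficient of dx ∧ dy in d(df) is ∂^2 f/∂x ∂y - ∂^2 f/∂y ∂x = (0) - (0) = 0 (equality of mixed partials for smooth f).
Similarly for dx ∧ dz and dy ∧ dz — all coefficients vanish. So d(df) = 0.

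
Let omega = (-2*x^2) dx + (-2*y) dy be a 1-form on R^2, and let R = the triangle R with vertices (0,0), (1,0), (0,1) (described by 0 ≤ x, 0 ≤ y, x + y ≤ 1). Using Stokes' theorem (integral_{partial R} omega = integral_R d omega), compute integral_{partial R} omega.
integral_(partial R) omega = 0

Stokes: integral_partial_R omega = integral_R d omega with d omega = (∂Q/∂x - ∂P/∂y) dx ∧ dy.
  ∂Q/∂x = 0
  ∂P/∂y = 0
  integrand = ∂Q/∂x - ∂P/∂y = 0.
Integrating over R: integral_0^1 integral_0^{1-x} (0) dy dx = 0.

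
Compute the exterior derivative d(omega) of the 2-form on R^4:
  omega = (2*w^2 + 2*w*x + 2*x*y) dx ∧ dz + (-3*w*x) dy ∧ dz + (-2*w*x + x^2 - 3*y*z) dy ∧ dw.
d(omega) = (-3*w - 2*x) dx ∧ dy ∧ dz + (4*w + 2*x) dx ∧ dz ∧ dw + (-3*x + 3*y) dy ∧ dz ∧ dw + (-2*w + 2*x) dx ∧ dy ∧ dw

For a 2-form omega = sum_{i<j} g_{ij} dx_i ∧ dx_j, the exterior derivative is
  d(omega) = sum_{i<j} d(g_{ij}) ∧ dx_i ∧ dx_j = sum_{i<j, k} (∂g_{ij}/∂x_k) dx_k ∧ dx_i ∧ dx_j.
Expand each term, using dx_k ∧ dx_i ∧ dx_j = sgn(permutation) dx_{(a)} ∧ dx_{(b)} ∧ dx_{(c)} with (a < b < c) sorted:
  d(2*w^2 + 2*w*x + 2*x*y) includes (∂/∂y)(2*w^2 + 2*w*x + 2*x*y) dy = (2*x) dy, which multiplied by dx ∧ dz gives (-2*x) dx ∧ dy ∧ dz
  d(2*w^2 + 2*w*x + 2*x*y) includes (∂/∂w)(2*w^2 + 2*w*x + 2*x*y) dw = (4*w + 2*x) dw, which multiplied by dx ∧ dz gives (4*w + 2*x) dx ∧ dz ∧ dw
  d(-3*w*x) includes (∂/∂x)(-3*w*x) dx = (-3*w) dx, which multiplied by dy ∧ dz gives (-3*w) dx ∧ dy ∧ dz
  d(-3*w*x) includes (∂/∂w)(-3*w*x) dw = (-3*x) dw, which multiplied by dy ∧ dz gives (-3*x) dy ∧ dz ∧ dw
  d(-2*w*x + x^2 - 3*y*z) includes (∂/∂x)(-2*w*x + x^2 - 3*y*z) dx = (-2*w + 2*x) dx, which multiplied by dy ∧ dw gives (-2*w + 2*x) dx ∧ dy ∧ dw
  d(-2*w*x + x^2 - 3*y*z) includes (∂/∂z)(-2*w*x + x^2 - 3*y*z) dz = (-3*y) dz, which multiplied by dy ∧ dw gives (3*y) dy ∧ dz ∧ dw
Collecting like 3-forms: d(omega) = (-3*w - 2*x) dx ∧ dy ∧ dz + (4*w + 2*x) dx ∧ dz ∧ dw + (-3*x + 3*y) dy ∧ dz ∧ dw + (-2*w + 2*x) dx ∧ dy ∧ dw.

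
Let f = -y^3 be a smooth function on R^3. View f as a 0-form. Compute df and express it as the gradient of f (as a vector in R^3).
df = (0) dx + (-3*y^2) dy + (0) dz; grad f = (0, -3*y^2, 0)

For a 0-form f, d f = (∂f/∂x) dx + (∂f/∂y) dy + (∂f/∂z) dz. The components of the vector representation are exactly the entries of grad f in Cartesian coordinates:
  ∂f/∂x = 0
  ∂f/∂y = -3*y^2
  ∂f/∂z = 0.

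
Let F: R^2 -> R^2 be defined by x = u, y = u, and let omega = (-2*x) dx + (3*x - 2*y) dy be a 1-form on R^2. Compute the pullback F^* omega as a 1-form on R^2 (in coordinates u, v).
F^* omega = (-u) du

Using F^*(f dg) = (f ∘ F) d(g ∘ F), substitute each coordinate x_i by F_i(u, v) in f_i, and replace dx_i by d F_i = (∂F_i/∂u) du + (∂F_i/∂v) dv.
  For the x component: f_1(F) = -2*u; d F_1 = (1) du + (0) dv
  For the y component: f_2(F) = u; d F_2 = (1) du + (0) dv
Combining and collecting du, dv coefficients:
  coeff of du: -u
  coeff of dv: 0
F^* omega = (-u) du.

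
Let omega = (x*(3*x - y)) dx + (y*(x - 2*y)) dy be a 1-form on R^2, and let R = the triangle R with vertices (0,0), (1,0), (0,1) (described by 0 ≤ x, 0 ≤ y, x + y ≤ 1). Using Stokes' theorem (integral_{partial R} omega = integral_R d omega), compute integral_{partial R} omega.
integral_(partial R) omega = 1/3

Stokes: integral_partial_R omega = integral_R d omega with d omega = (∂Q/∂x - ∂P/∂y) dx ∧ dy.
  ∂Q/∂x = y
  ∂P/∂y = -x
  integrand = ∂Q/∂x - ∂P/∂y = x + y.
Integrating over R: integral_0^1 integral_0^{1-x} (x + y) dy dx = 1/3.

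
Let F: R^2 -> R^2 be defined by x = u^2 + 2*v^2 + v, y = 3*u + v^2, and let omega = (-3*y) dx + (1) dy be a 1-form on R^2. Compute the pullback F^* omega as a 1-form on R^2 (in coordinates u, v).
F^* omega = (-18*u^2 - 6*u*v^2 + 3) du + (-36*u*v - 9*u - 12*v^3 - 3*v^2 + 2*v) dv

Using F^*(f dg) = (f ∘ F) d(g ∘ F), substitute each coordinate x_i by F_i(u, v) in f_i, and replace dx_i by d F_i = (∂F_i/∂u) du + (∂F_i/∂v) dv.
  For the x component: f_1(F) = -9*u - 3*v^2; d F_1 = (2*u) du + (4*v + 1) dv
  For the y component: f_2(F) = 1; d F_2 = (3) du + (2*v) dv
Combining and collecting du, dv coefficients:
  coeff of du: -18*u^2 - 6*u*v^2 + 3
  coeff of dv: -36*u*v - 9*u - 12*v^3 - 3*v^2 + 2*v
F^* omega = (-18*u^2 - 6*u*v^2 + 3) du + (-36*u*v - 9*u - 12*v^3 - 3*v^2 + 2*v) dv.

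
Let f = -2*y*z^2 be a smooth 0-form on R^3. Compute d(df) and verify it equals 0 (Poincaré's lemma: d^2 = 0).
d(df) = 0

Step 1: df = sum_i (∂f/∂x_i) dx_i = (0) dx + (-2*z^2) dy + (-4*y*z) dz.
Step 2: Apply d again. Using the 1-form formula, the coefficient of dx ∧ dy in d(df) is ∂^2 f/∂x ∂y - ∂^2 f/∂y ∂x = (0) - (0) = 0 (equality of mixed partials for smooth f).
Similarly for dx ∧ dz and dy ∧ dz — all coefficients vanish. So d(df) = 0.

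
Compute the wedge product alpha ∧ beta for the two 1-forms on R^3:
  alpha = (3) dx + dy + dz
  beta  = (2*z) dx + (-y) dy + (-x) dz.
alpha ∧ beta = (-3*y - 2*z) dx ∧ dy + (-3*x - 2*z) dx ∧ dz + (-x + y) dy ∧ dz

Distribute the wedge, using dx_i ∧ dx_j = -dx_j ∧ dx_i and dx_i ∧ dx_i = 0. For each pair (i, j) with i < j, the coefficient of dx_i ∧ dx_j in alpha ∧ beta is (alpha_i * beta_j - alpha_j * beta_i). Collecting: alpha ∧ beta = (-3*y - 2*z) dx ∧ dy + (-3*x - 2*z) dx ∧ dz + (-x + y) dy ∧ dz.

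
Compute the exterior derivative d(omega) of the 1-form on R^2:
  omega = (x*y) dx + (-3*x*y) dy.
d(omega) = (-x - 3*y) dx ∧ dy

For a 1-form omega = sum_i f_i dx_i, the exterior derivative is
  d(omega) = sum_{i < j} (∂f_j/∂x_i - ∂f_i/∂x_j) dx_i ∧ dx_j.
  coefficient of dx ∧ dy: ∂f_2/∂x - ∂f_1/∂y = ∂(-3*x*y)/∂x - ∂(x*y)/∂y = -x - 3*y
Assembling: d(omega) = (-x - 3*y) dx ∧ dy.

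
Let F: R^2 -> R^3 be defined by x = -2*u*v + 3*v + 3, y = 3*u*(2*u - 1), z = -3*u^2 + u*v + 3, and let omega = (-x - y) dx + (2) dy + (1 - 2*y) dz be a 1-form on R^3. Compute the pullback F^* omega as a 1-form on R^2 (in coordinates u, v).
F^* omega = (72*u^3 - 36*u^2 - 4*u*v^2 + 18*u + 6*v^2 + 7*v - 6) du + (-4*u^2*v - 18*u^2 + 12*u*v + 16*u - 9*v - 9) dv

Using F^*(f dg) = (f ∘ F) d(g ∘ F), substitute each coordinate x_i by F_i(u, v) in f_i, and replace dx_i by d F_i = (∂F_i/∂u) du + (∂F_i/∂v) dv.
  For the x component: f_1(F) = -6*u^2 + 2*u*v + 3*u - 3*v - 3; d F_1 = (-2*v) du + (3 - 2*u) dv
  For the y component: f_2(F) = 2; d F_2 = (12*u - 3) du + (0) dv
  For the z component: f_3(F) = -12*u^2 + 6*u + 1; d F_3 = (-6*u + v) du + (u) dv
Combining and collecting du, dv coefficients:
  coeff of du: 72*u^3 - 36*u^2 - 4*u*v^2 + 18*u + 6*v^2 + 7*v - 6
  coeff of dv: -4*u^2*v - 18*u^2 + 12*u*v + 16*u - 9*v - 9
F^* omega = (72*u^3 - 36*u^2 - 4*u*v^2 + 18*u + 6*v^2 + 7*v - 6) du + (-4*u^2*v - 18*u^2 + 12*u*v + 16*u - 9*v - 9) dv.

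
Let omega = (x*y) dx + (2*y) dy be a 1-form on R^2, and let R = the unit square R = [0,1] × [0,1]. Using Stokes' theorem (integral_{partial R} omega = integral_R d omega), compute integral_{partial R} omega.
integral_(partial R) omega = -1/2

Stokes: integral_partial_R omega = integral_R d omega with d omega = (∂Q/∂x - ∂P/∂y) dx ∧ dy.
  ∂Q/∂x = 0
  ∂P/∂y = x
  integrand = ∂Q/∂x - ∂P/∂y = -x.
Integrating over R: integral_0^1 integral_0^1 (-x) dx dy = -1/2.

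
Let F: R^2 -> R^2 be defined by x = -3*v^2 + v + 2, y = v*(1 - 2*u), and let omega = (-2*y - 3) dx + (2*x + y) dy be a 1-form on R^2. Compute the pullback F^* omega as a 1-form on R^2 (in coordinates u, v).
F^* omega = (2*v*(2*u*v + 6*v^2 - 3*v - 4)) du + (4*u^2*v - 12*u*v^2 - 4*u*v - 8*u + 6*v^2 + 19*v + 1) dv

Using F^*(f dg) = (f ∘ F) d(g ∘ F), substitute each coordinate x_i by F_i(u, v) in f_i, and replace dx_i by d F_i = (∂F_i/∂u) du + (∂F_i/∂v) dv.
  For the x component: f_1(F) = 4*u*v - 2*v - 3; d F_1 = (0) du + (1 - 6*v) dv
  For the y component: f_2(F) = -2*u*v - 6*v^2 + 3*v + 4; d F_2 = (-2*v) du + (1 - 2*u) dv
Combining and collecting du, dv coefficients:
  coeff of du: 2*v*(2*u*v + 6*v^2 - 3*v - 4)
  coeff of dv: 4*u^2*v - 12*u*v^2 - 4*u*v - 8*u + 6*v^2 + 19*v + 1
F^* omega = (2*v*(2*u*v + 6*v^2 - 3*v - 4)) du + (4*u^2*v - 12*u*v^2 - 4*u*v - 8*u + 6*v^2 + 19*v + 1) dv.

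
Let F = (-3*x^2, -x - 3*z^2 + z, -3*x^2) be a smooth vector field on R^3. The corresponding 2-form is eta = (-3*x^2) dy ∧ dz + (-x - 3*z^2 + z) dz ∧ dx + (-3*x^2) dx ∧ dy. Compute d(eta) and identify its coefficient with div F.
d(eta) = (-6*x) dx ∧ dy ∧ dz; div F = -6*x

For a 2-form in R^3 of the form above, applying d gives a 3-form with coefficient ∂P/∂x + ∂Q/∂y + ∂R/∂z:
  ∂P/∂x = -6*x
  ∂Q/∂y = 0
  ∂R/∂z = 0
Sum = -6*x, which is exactly div F.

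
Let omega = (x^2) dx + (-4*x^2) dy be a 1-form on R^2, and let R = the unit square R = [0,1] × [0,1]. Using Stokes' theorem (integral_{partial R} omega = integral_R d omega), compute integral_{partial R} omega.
integral_(partial R) omega = -4

Stokes: integral_partial_R omega = integral_R d omega with d omega = (∂Q/∂x - ∂P/∂y) dx ∧ dy.
  ∂Q/∂x = -8*x
  ∂P/∂y = 0
  integrand = ∂Q/∂x - ∂P/∂y = -8*x.
Integrating over R: integral_0^1 integral_0^1 (-8*x) dx dy = -4.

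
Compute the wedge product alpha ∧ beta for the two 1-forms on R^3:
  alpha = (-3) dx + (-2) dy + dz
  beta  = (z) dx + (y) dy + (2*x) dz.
alpha ∧ beta = (-3*y + 2*z) dx ∧ dy + (-6*x - z) dx ∧ dz + (-4*x - y) dy ∧ dz

Distribute the wedge, using dx_i ∧ dx_j = -dx_j ∧ dx_i and dx_i ∧ dx_i = 0. For each pair (i, j) with i < j, the coefficient of dx_i ∧ dx_j in alpha ∧ beta is (alpha_i * beta_j - alpha_j * beta_i). Collecting: alpha ∧ beta = (-3*y + 2*z) dx ∧ dy + (-6*x - z) dx ∧ dz + (-4*x - y) dy ∧ dz.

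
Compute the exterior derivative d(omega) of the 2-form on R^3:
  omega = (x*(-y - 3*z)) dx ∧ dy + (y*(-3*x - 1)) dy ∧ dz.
d(omega) = (-3*x - 3*y) dx ∧ dy ∧ dz

For a 2-form omega = sum_{i<j} g_{ij} dx_i ∧ dx_j, the exterior derivative is
  d(omega) = sum_{i<j} d(g_{ij}) ∧ dx_i ∧ dx_j = sum_{i<j, k} (∂g_{ij}/∂x_k) dx_k ∧ dx_i ∧ dx_j.
Expand each term, using dx_k ∧ dx_i ∧ dx_j = sgn(permutation) dx_{(a)} ∧ dx_{(b)} ∧ dx_{(c)} with (a < b < c) sorted:
  d(x*(-y - 3*z)) includes (∂/∂z)(x*(-y - 3*z)) dz = (-3*x) dz, which multiplied by dx ∧ dy gives (-3*x) dx ∧ dy ∧ dz
  d(y*(-3*x - 1)) includes (∂/∂x)(y*(-3*x - 1)) dx = (-3*y) dx, which multiplied by dy ∧ dz gives (-3*y) dx ∧ dy ∧ dz
Collecting like 3-forms: d(omega) = (-3*x - 3*y) dx ∧ dy ∧ dz.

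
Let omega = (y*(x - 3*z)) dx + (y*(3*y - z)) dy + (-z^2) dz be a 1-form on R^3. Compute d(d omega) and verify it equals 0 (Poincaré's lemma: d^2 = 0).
d(d omega) = 0

Step 1: d omega = sum_{i<j} (∂f_j/∂x_i - ∂f_i/∂x_j) dx_i ∧ dx_j:
  coeff of dx ∧ dy: -x + 3*z
  coeff of dx ∧ dz: 3*y
  coeff of dy ∧ dz: y
Step 2: Apply d again to each 2-form coefficient. The only possible 3-form in R^3 is dx ∧ dy ∧ dz, with coefficient
  ∂(coeff of dy∧dz)/∂x - ∂(coeff of dx∧dz)/∂y + ∂(coeff of dx∧dy)/∂z
  = ∂/∂x (y) - ∂/∂y (3*y) + ∂/∂z (-x + 3*z).
Each of these terms simplifies to sums of mixed partials that cancel in pairs. The result is 0 (by equality of mixed partials for smooth functions — Schwarz / Clairaut).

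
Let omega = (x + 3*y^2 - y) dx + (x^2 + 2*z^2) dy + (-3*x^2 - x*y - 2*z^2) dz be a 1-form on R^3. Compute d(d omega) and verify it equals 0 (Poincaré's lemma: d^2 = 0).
d(d omega) = 0

Step 1: d omega = sum_{i<j} (∂f_j/∂x_i - ∂f_i/∂x_j) dx_i ∧ dx_j:
  coeff of dx ∧ dy: 2*x - 6*y + 1
  coeff of dx ∧ dz: -6*x - y
  coeff of dy ∧ dz: -x - 4*z
Step 2: Apply d again to each 2-form coefficient. The only possible 3-form in R^3 is dx ∧ dy ∧ dz, with coefficient
  ∂(coeff of dy∧dz)/∂x - ∂(coeff of dx∧dz)/∂y + ∂(coeff of dx∧dy)/∂z
  = ∂/∂x (-x - 4*z) - ∂/∂y (-6*x - y) + ∂/∂z (2*x - 6*y + 1).
Each of these terms simplifies to sums of mixed partials that cancel in pairs. The result is 0 (by equality of mixed partials for smooth functions — Schwarz / Clairaut).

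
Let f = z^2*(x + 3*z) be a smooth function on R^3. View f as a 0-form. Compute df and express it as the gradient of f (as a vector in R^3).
df = (z^2) dx + (0) dy + (z*(2*x + 9*z)) dz; grad f = (z^2, 0, z*(2*x + 9*z))

For a 0-form f, d f = (∂f/∂x) dx + (∂f/∂y) dy + (∂f/∂z) dz. The components of the vector representation are exactly the entries of grad f in Cartesian coordinates:
  ∂f/∂x = z^2
  ∂f/∂y = 0
  ∂f/∂z = z*(2*x + 9*z).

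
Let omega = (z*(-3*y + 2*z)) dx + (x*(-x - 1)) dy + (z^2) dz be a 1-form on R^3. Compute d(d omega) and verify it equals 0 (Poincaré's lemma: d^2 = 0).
d(d omega) = 0

Step 1: d omega = sum_{i<j} (∂f_j/∂x_i - ∂f_i/∂x_j) dx_i ∧ dx_j:
  coeff of dx ∧ dy: -2*x + 3*z - 1
  coeff of dx ∧ dz: 3*y - 4*z
  coeff of dy ∧ dz: 0
Step 2: Apply d again to each 2-form coefficient. The only possible 3-form in R^3 is dx ∧ dy ∧ dz, with coefficient
  ∂(coeff of dy∧dz)/∂x - ∂(coeff of dx∧dz)/∂y + ∂(coeff of dx∧dy)/∂z
  = ∂/∂x (0) - ∂/∂y (3*y - 4*z) + ∂/∂z (-2*x + 3*z - 1).
Each of these terms simplifies to sums of mixed partials that cancel in pairs. The result is 0 (by equality of mixed partials for smooth functions — Schwarz / Clairaut).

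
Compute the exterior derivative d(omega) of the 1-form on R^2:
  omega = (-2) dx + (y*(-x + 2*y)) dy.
d(omega) = (-y) dx ∧ dy

For a 1-form omega = sum_i f_i dx_i, the exterior derivative is
  d(omega) = sum_{i < j} (∂f_j/∂x_i - ∂f_i/∂x_j) dx_i ∧ dx_j.
  coefficient of dx ∧ dy: ∂f_2/∂x - ∂f_1/∂y = ∂(y*(-x + 2*y))/∂x - ∂(-2)/∂y = -y
Assembling: d(omega) = (-y) dx ∧ dy.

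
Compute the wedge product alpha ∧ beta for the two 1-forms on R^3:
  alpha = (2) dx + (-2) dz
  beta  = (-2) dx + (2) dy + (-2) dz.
alpha ∧ beta = (4) dx ∧ dy + (-8) dx ∧ dz + (4) dy ∧ dz

Distribute the wedge, using dx_i ∧ dx_j = -dx_j ∧ dx_i and dx_i ∧ dx_i = 0. For each pair (i, j) with i < j, the coefficient of dx_i ∧ dx_j in alpha ∧ beta is (alpha_i * beta_j - alpha_j * beta_i). Collecting: alpha ∧ beta = (4) dx ∧ dy + (-8) dx ∧ dz + (4) dy ∧ dz.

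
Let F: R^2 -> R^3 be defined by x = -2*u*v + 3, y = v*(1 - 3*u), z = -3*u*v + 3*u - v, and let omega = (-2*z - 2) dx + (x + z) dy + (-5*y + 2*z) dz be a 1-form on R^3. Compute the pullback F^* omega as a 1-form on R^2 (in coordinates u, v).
F^* omega = (-24*u*v^2 + 12*u*v + 18*u + 20*v^2 - 26*v) du + (-24*u^2*v - 15*u^2 + 6*u*v - 8*u + 6*v + 3) dv

Using F^*(f dg) = (f ∘ F) d(g ∘ F), substitute each coordinate x_i by F_i(u, v) in f_i, and replace dx_i by d F_i = (∂F_i/∂u) du + (∂F_i/∂v) dv.
  For the x component: f_1(F) = 6*u*v - 6*u + 2*v - 2; d F_1 = (-2*v) du + (-2*u) dv
  For the y component: f_2(F) = -5*u*v + 3*u - v + 3; d F_2 = (-3*v) du + (1 - 3*u) dv
  For the z component: f_3(F) = 9*u*v + 6*u - 7*v; d F_3 = (3 - 3*v) du + (-3*u - 1) dv
Combining and collecting du, dv coefficients:
  coeff of du: -24*u*v^2 + 12*u*v + 18*u + 20*v^2 - 26*v
  coeff of dv: -24*u^2*v - 15*u^2 + 6*u*v - 8*u + 6*v + 3
F^* omega = (-24*u*v^2 + 12*u*v + 18*u + 20*v^2 - 26*v) du + (-24*u^2*v - 15*u^2 + 6*u*v - 8*u + 6*v + 3) dv.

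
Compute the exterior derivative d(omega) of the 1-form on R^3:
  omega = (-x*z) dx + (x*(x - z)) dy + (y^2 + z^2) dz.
d(omega) = (2*x - z) dx ∧ dy + (x) dx ∧ dz + (x + 2*y) dy ∧ dz

For a 1-form omega = sum_i f_i dx_i, the exterior derivative is
  d(omega) = sum_{i < j} (∂f_j/∂x_i - ∂f_i/∂x_j) dx_i ∧ dx_j.
  coefficient of dx ∧ dy: ∂f_2/∂x - ∂f_1/∂y = ∂(x*(x - z))/∂x - ∂(-x*z)/∂y = 2*x - z
  coefficient of dx ∧ dz: ∂f_3/∂x - ∂f_1/∂z = ∂(y^2 + z^2)/∂x - ∂(-x*z)/∂z = x
  coefficient of dy ∧ dz: ∂f_3/∂y - ∂f_2/∂z = ∂(y^2 + z^2)/∂y - ∂(x*(x - z))/∂z = x + 2*y
Assembling: d(omega) = (2*x - z) dx ∧ dy + (x) dx ∧ dz + (x + 2*y) dy ∧ dz.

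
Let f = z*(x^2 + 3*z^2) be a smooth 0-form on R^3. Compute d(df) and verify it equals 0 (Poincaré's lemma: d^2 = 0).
d(df) = 0

Step 1: df = sum_i (∂f/∂x_i) dx_i = (2*x*z) dx + (0) dy + (x^2 + 9*z^2) dz.
Step 2: Apply d again. Using the 1-form formula, the coefficient of dx ∧ dy in d(df) is ∂^2 f/∂x ∂y - ∂^2 f/∂y ∂x = (0) - (0) = 0 (equality of mixed partials for smooth f).
Similarly for dx ∧ dz and dy ∧ dz — all coefficients vanish. So d(df) = 0.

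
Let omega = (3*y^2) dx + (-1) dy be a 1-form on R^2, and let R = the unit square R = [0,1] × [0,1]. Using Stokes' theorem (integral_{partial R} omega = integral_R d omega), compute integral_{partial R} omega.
integral_(partial R) omega = -3

Stokes: integral_partial_R omega = integral_R d omega with d omega = (∂Q/∂x - ∂P/∂y) dx ∧ dy.
  ∂Q/∂x = 0
  ∂P/∂y = 6*y
  integrand = ∂Q/∂x - ∂P/∂y = -6*y.
Integrating over R: integral_0^1 integral_0^1 (-6*y) dx dy = -3.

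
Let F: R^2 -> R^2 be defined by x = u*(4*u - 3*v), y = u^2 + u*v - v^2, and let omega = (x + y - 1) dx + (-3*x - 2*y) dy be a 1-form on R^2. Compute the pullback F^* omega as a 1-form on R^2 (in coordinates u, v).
F^* omega = (12*u^3 - 31*u^2*v + 9*u*v^2 - 8*u + 5*v^3 + 3*v) du + (-29*u^3 + 41*u^2*v - 9*u*v^2 + 3*u - 4*v^3) dv

Using F^*(f dg) = (f ∘ F) d(g ∘ F), substitute each coordinate x_i by F_i(u, v) in f_i, and replace dx_i by d F_i = (∂F_i/∂u) du + (∂F_i/∂v) dv.
  For the x component: f_1(F) = 5*u^2 - 2*u*v - v^2 - 1; d F_1 = (8*u - 3*v) du + (-3*u) dv
  For the y component: f_2(F) = -14*u^2 + 7*u*v + 2*v^2; d F_2 = (2*u + v) du + (u - 2*v) dv
Combining and collecting du, dv coefficients:
  coeff of du: 12*u^3 - 31*u^2*v + 9*u*v^2 - 8*u + 5*v^3 + 3*v
  coeff of dv: -29*u^3 + 41*u^2*v - 9*u*v^2 + 3*u - 4*v^3
F^* omega = (12*u^3 - 31*u^2*v + 9*u*v^2 - 8*u + 5*v^3 + 3*v) du + (-29*u^3 + 41*u^2*v - 9*u*v^2 + 3*u - 4*v^3) dv.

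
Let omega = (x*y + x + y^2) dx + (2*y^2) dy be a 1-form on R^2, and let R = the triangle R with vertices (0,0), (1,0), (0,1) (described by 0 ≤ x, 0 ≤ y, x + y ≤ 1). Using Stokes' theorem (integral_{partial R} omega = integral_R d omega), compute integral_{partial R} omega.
integral_(partial R) omega = -1/2

Stokes: integral_partial_R omega = integral_R d omega with d omega = (∂Q/∂x - ∂P/∂y) dx ∧ dy.
  ∂Q/∂x = 0
  ∂P/∂y = x + 2*y
  integrand = ∂Q/∂x - ∂P/∂y = -x - 2*y.
Integrating over R: integral_0^1 integral_0^{1-x} (-x - 2*y) dy dx = -1/2.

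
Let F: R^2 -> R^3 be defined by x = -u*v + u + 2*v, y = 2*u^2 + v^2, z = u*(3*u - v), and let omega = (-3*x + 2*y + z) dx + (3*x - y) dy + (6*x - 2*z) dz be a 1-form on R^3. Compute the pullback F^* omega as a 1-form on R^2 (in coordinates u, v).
F^* omega = (-44*u^3 - 37*u^2*v + 55*u^2 - 2*u*v^2 + 95*u*v - 3*u - 2*v^3 - 4*v^2 - 6*v) du + (-u^3 - 2*u^2*v + 11*u^2 - 8*u*v^2 + 4*u*v - 6*u - 2*v^3 + 16*v^2 - 12*v) dv

Using F^*(f dg) = (f ∘ F) d(g ∘ F), substitute each coordinate x_i by F_i(u, v) in f_i, and replace dx_i by d F_i = (∂F_i/∂u) du + (∂F_i/∂v) dv.
  For the x component: f_1(F) = 7*u^2 + 2*u*v - 3*u + 2*v^2 - 6*v; d F_1 = (1 - v) du + (2 - u) dv
  For the y component: f_2(F) = -2*u^2 - 3*u*v + 3*u - v^2 + 6*v; d F_2 = (4*u) du + (2*v) dv
  For the z component: f_3(F) = -6*u^2 - 4*u*v + 6*u + 12*v; d F_3 = (6*u - v) du + (-u) dv
Combining and collecting du, dv coefficients:
  coeff of du: -44*u^3 - 37*u^2*v + 55*u^2 - 2*u*v^2 + 95*u*v - 3*u - 2*v^3 - 4*v^2 - 6*v
  coeff of dv: -u^3 - 2*u^2*v + 11*u^2 - 8*u*v^2 + 4*u*v - 6*u - 2*v^3 + 16*v^2 - 12*v
F^* omega = (-44*u^3 - 37*u^2*v + 55*u^2 - 2*u*v^2 + 95*u*v - 3*u - 2*v^3 - 4*v^2 - 6*v) du + (-u^3 - 2*u^2*v + 11*u^2 - 8*u*v^2 + 4*u*v - 6*u - 2*v^3 + 16*v^2 - 12*v) dv.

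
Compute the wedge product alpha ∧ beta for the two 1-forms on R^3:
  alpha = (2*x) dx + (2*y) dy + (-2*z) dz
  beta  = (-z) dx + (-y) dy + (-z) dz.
alpha ∧ beta = (2*y*(-x + z)) dx ∧ dy + (-2*z*(x + z)) dx ∧ dz + (-4*y*z) dy ∧ dz

Distribute the wedge, using dx_i ∧ dx_j = -dx_j ∧ dx_i and dx_i ∧ dx_i = 0. For each pair (i, j) with i < j, the coefficient of dx_i ∧ dx_j in alpha ∧ beta is (alpha_i * beta_j - alpha_j * beta_i). Collecting: alpha ∧ beta = (2*y*(-x + z)) dx ∧ dy + (-2*z*(x + z)) dx ∧ dz + (-4*y*z) dy ∧ dz.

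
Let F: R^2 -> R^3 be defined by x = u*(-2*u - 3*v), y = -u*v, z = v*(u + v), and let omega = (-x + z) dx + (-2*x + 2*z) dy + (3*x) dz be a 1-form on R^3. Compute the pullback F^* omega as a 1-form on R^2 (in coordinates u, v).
F^* omega = (-8*u^3 - 32*u^2*v - 33*u*v^2 - 5*v^3) du + (u*(-16*u^2 - 41*u*v - 23*v^2)) dv

Using F^*(f dg) = (f ∘ F) d(g ∘ F), substitute each coordinate x_i by F_i(u, v) in f_i, and replace dx_i by d F_i = (∂F_i/∂u) du + (∂F_i/∂v) dv.
  For the x component: f_1(F) = 2*u^2 + 4*u*v + v^2; d F_1 = (-4*u - 3*v) du + (-3*u) dv
  For the y component: f_2(F) = 4*u^2 + 8*u*v + 2*v^2; d F_2 = (-v) du + (-u) dv
  For the z component: f_3(F) = 3*u*(-2*u - 3*v); d F_3 = (v) du + (u + 2*v) dv
Combining and collecting du, dv coefficients:
  coeff of du: -8*u^3 - 32*u^2*v - 33*u*v^2 - 5*v^3
  coeff of dv: u*(-16*u^2 - 41*u*v - 23*v^2)
F^* omega = (-8*u^3 - 32*u^2*v - 33*u*v^2 - 5*v^3) du + (u*(-16*u^2 - 41*u*v - 23*v^2)) dv.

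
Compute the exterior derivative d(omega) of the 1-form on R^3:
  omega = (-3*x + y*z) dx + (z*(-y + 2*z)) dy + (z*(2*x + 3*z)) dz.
d(omega) = (-z) dx ∧ dy + (-y + 2*z) dx ∧ dz + (y - 4*z) dy ∧ dz

For a 1-form omega = sum_i f_i dx_i, the exterior derivative is
  d(omega) = sum_{i < j} (∂f_j/∂x_i - ∂f_i/∂x_j) dx_i ∧ dx_j.
  coefficient of dx ∧ dy: ∂f_2/∂x - ∂f_1/∂y = ∂(z*(-y + 2*z))/∂x - ∂(-3*x + y*z)/∂y = -z
  coefficient of dx ∧ dz: ∂f_3/∂x - ∂f_1/∂z = ∂(z*(2*x + 3*z))/∂x - ∂(-3*x + y*z)/∂z = -y + 2*z
  coefficient of dy ∧ dz: ∂f_3/∂y - ∂f_2/∂z = ∂(z*(2*x + 3*z))/∂y - ∂(z*(-y + 2*z))/∂z = y - 4*z
Assembling: d(omega) = (-z) dx ∧ dy + (-y + 2*z) dx ∧ dz + (y - 4*z) dy ∧ dz.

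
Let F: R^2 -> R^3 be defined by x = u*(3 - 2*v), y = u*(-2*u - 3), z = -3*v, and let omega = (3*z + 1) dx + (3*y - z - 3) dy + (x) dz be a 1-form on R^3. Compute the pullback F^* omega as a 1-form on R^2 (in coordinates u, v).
F^* omega = (24*u^3 + 54*u^2 - 12*u*v + 39*u + 18*v^2 - 38*v + 12) du + (u*(24*v - 11)) dv

Using F^*(f dg) = (f ∘ F) d(g ∘ F), substitute each coordinate x_i by F_i(u, v) in f_i, and replace dx_i by d F_i = (∂F_i/∂u) du + (∂F_i/∂v) dv.
  For the x component: f_1(F) = 1 - 9*v; d F_1 = (3 - 2*v) du + (-2*u) dv
  For the y component: f_2(F) = -6*u^2 - 9*u + 3*v - 3; d F_2 = (-4*u - 3) du + (0) dv
  For the z component: f_3(F) = u*(3 - 2*v); d F_3 = (0) du + (-3) dv
Combining and collecting du, dv coefficients:
  coeff of du: 24*u^3 + 54*u^2 - 12*u*v + 39*u + 18*v^2 - 38*v + 12
  coeff of dv: u*(24*v - 11)
F^* omega = (24*u^3 + 54*u^2 - 12*u*v + 39*u + 18*v^2 - 38*v + 12) du + (u*(24*v - 11)) dv.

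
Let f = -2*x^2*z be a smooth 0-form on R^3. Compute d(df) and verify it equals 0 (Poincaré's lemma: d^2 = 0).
d(df) = 0

Step 1: df = sum_i (∂f/∂x_i) dx_i = (-4*x*z) dx + (0) dy + (-2*x^2) dz.
Step 2: Apply d again. Using the 1-form formula, the coefficient of dx ∧ dy in d(df) is ∂^2 f/∂x ∂y - ∂^2 f/∂y ∂x = (0) - (0) = 0 (equality of mixed partials for smooth f).
Similarly for dx ∧ dz and dy ∧ dz — all coefficients vanish. So d(df) = 0.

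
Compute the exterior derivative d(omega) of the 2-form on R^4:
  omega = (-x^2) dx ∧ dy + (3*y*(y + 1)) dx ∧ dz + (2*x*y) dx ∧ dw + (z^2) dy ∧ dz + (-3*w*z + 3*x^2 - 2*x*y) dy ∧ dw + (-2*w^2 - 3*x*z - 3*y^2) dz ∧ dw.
d(omega) = (-6*y - 3) dx ∧ dy ∧ dz + (4*x - 2*y) dx ∧ dy ∧ dw + (3*w - 6*y) dy ∧ dz ∧ dw + (-3*z) dx ∧ dz ∧ dw

For a 2-form omega = sum_{i<j} g_{ij} dx_i ∧ dx_j, the exterior derivative is
  d(omega) = sum_{i<j} d(g_{ij}) ∧ dx_i ∧ dx_j = sum_{i<j, k} (∂g_{ij}/∂x_k) dx_k ∧ dx_i ∧ dx_j.
Expand each term, using dx_k ∧ dx_i ∧ dx_j = sgn(permutation) dx_{(a)} ∧ dx_{(b)} ∧ dx_{(c)} with (a < b < c) sorted:
  d(3*y*(y + 1)) includes (∂/∂y)(3*y*(y + 1)) dy = (6*y + 3) dy, which multiplied by dx ∧ dz gives (-6*y - 3) dx ∧ dy ∧ dz
  d(2*x*y) includes (∂/∂y)(2*x*y) dy = (2*x) dy, which multiplied by dx ∧ dw gives (-2*x) dx ∧ dy ∧ dw
  d(-3*w*z + 3*x^2 - 2*x*y) includes (∂/∂x)(-3*w*z + 3*x^2 - 2*x*y) dx = (6*x - 2*y) dx, which multiplied by dy ∧ dw gives (6*x - 2*y) dx ∧ dy ∧ dw
  d(-3*w*z + 3*x^2 - 2*x*y) includes (∂/∂z)(-3*w*z + 3*x^2 - 2*x*y) dz = (-3*w) dz, which multiplied by dy ∧ dw gives (3*w) dy ∧ dz ∧ dw
  d(-2*w^2 - 3*x*z - 3*y^2) includes (∂/∂x)(-2*w^2 - 3*x*z - 3*y^2) dx = (-3*z) dx, which multiplied by dz ∧ dw gives (-3*z) dx ∧ dz ∧ dw
  d(-2*w^2 - 3*x*z - 3*y^2) includes (∂/∂y)(-2*w^2 - 3*x*z - 3*y^2) dy = (-6*y) dy, which multiplied by dz ∧ dw gives (-6*y) dy ∧ dz ∧ dw
Collecting like 3-forms: d(omega) = (-6*y - 3) dx ∧ dy ∧ dz + (4*x - 2*y) dx ∧ dy ∧ dw + (3*w - 6*y) dy ∧ dz ∧ dw + (-3*z) dx ∧ dz ∧ dw.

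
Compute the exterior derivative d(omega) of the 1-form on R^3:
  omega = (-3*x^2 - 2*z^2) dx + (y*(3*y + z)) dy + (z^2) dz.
d(omega) = (4*z) dx ∧ dz + (-y) dy ∧ dz

For a 1-form omega = sum_i f_i dx_i, the exterior derivative is
  d(omega) = sum_{i < j} (∂f_j/∂x_i - ∂f_i/∂x_j) dx_i ∧ dx_j.
  coefficient of dx ∧ dz: ∂f_3/∂x - ∂f_1/∂z = ∂(z^2)/∂x - ∂(-3*x^2 - 2*z^2)/∂z = 4*z
  coefficient of dy ∧ dz: ∂f_3/∂y - ∂f_2/∂z = ∂(z^2)/∂y - ∂(y*(3*y + z))/∂z = -y
Assembling: d(omega) = (4*z) dx ∧ dz + (-y) dy ∧ dz.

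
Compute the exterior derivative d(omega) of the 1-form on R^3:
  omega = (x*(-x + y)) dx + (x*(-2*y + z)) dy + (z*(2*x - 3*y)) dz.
d(omega) = (-x - 2*y + z) dx ∧ dy + (2*z) dx ∧ dz + (-x - 3*z) dy ∧ dz

For a 1-form omega = sum_i f_i dx_i, the exterior derivative is
  d(omega) = sum_{i < j} (∂f_j/∂x_i - ∂f_i/∂x_j) dx_i ∧ dx_j.
  coefficient of dx ∧ dy: ∂f_2/∂x - ∂f_1/∂y = ∂(x*(-2*y + z))/∂x - ∂(x*(-x + y))/∂y = -x - 2*y + z
  coefficient of dx ∧ dz: ∂f_3/∂x - ∂f_1/∂z = ∂(z*(2*x - 3*y))/∂x - ∂(x*(-x + y))/∂z = 2*z
  coefficient of dy ∧ dz: ∂f_3/∂y - ∂f_2/∂z = ∂(z*(2*x - 3*y))/∂y - ∂(x*(-2*y + z))/∂z = -x - 3*z
Assembling: d(omega) = (-x - 2*y + z) dx ∧ dy + (2*z) dx ∧ dz + (-x - 3*z) dy ∧ dz.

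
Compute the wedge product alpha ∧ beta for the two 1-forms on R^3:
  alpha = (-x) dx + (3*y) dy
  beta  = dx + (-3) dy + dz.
alpha ∧ beta = (3*x - 3*y) dx ∧ dy + (-x) dx ∧ dz + (3*y) dy ∧ dz

Distribute the wedge, using dx_i ∧ dx_j = -dx_j ∧ dx_i and dx_i ∧ dx_i = 0. For each pair (i, j) with i < j, the coefficient of dx_i ∧ dx_j in alpha ∧ beta is (alpha_i * beta_j - alpha_j * beta_i). Collecting: alpha ∧ beta = (3*x - 3*y) dx ∧ dy + (-x) dx ∧ dz + (3*y) dy ∧ dz.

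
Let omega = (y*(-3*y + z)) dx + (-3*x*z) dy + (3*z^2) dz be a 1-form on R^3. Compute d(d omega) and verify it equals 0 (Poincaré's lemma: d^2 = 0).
d(d omega) = 0

Step 1: d omega = sum_{i<j} (∂f_j/∂x_i - ∂f_i/∂x_j) dx_i ∧ dx_j:
  coeff of dx ∧ dy: 6*y - 4*z
  coeff of dx ∧ dz: -y
  coeff of dy ∧ dz: 3*x
Step 2: Apply d again to each 2-form coefficient. The only possible 3-form in R^3 is dx ∧ dy ∧ dz, with coefficient
  ∂(coeff of dy∧dz)/∂x - ∂(coeff of dx∧dz)/∂y + ∂(coeff of dx∧dy)/∂z
  = ∂/∂x (3*x) - ∂/∂y (-y) + ∂/∂z (6*y - 4*z).
Each of these terms simplifies to sums of mixed partials that cancel in pairs. The result is 0 (by equality of mixed partials for smooth functions — Schwarz / Clairaut).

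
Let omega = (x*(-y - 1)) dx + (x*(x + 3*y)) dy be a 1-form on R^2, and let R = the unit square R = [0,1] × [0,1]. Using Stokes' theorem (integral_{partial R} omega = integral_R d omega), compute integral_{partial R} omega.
integral_(partial R) omega = 3

Stokes: integral_partial_R omega = integral_R d omega with d omega = (∂Q/∂x - ∂P/∂y) dx ∧ dy.
  ∂Q/∂x = 2*x + 3*y
  ∂P/∂y = -x
  integrand = ∂Q/∂x - ∂P/∂y = 3*x + 3*y.
Integrating over R: integral_0^1 integral_0^1 (3*x + 3*y) dx dy = 3.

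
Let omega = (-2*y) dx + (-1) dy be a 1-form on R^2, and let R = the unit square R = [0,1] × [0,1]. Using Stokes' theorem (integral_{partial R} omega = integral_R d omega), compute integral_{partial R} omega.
integral_(partial R) omega = 2

Stokes: integral_partial_R omega = integral_R d omega with d omega = (∂Q/∂x - ∂P/∂y) dx ∧ dy.
  ∂Q/∂x = 0
  ∂P/∂y = -2
  integrand = ∂Q/∂x - ∂P/∂y = 2.
Integrating over R: integral_0^1 integral_0^1 (2) dx dy = 2.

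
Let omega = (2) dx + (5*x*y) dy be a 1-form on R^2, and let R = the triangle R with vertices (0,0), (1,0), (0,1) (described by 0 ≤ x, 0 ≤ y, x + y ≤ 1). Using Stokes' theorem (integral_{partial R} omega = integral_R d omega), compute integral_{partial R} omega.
integral_(partial R) omega = 5/6

Stokes: integral_partial_R omega = integral_R d omega with d omega = (∂Q/∂x - ∂P/∂y) dx ∧ dy.
  ∂Q/∂x = 5*y
  ∂P/∂y = 0
  integrand = ∂Q/∂x - ∂P/∂y = 5*y.
Integrating over R: integral_0^1 integral_0^{1-x} (5*y) dy dx = 5/6.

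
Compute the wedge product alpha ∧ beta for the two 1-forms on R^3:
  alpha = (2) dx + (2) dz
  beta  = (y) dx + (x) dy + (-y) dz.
alpha ∧ beta = (2*x) dx ∧ dy + (-4*y) dx ∧ dz + (-2*x) dy ∧ dz

Distribute the wedge, using dx_i ∧ dx_j = -dx_j ∧ dx_i and dx_i ∧ dx_i = 0. For each pair (i, j) with i < j, the coefficient of dx_i ∧ dx_j in alpha ∧ beta is (alpha_i * beta_j - alpha_j * beta_i). Collecting: alpha ∧ beta = (2*x) dx ∧ dy + (-4*y) dx ∧ dz + (-2*x) dy ∧ dz.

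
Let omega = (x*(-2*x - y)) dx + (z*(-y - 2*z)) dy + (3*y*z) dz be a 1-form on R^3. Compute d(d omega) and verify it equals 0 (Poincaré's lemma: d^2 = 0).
d(d omega) = 0

Step 1: d omega = sum_{i<j} (∂f_j/∂x_i - ∂f_i/∂x_j) dx_i ∧ dx_j:
  coeff of dx ∧ dy: x
  coeff of dx ∧ dz: 0
  coeff of dy ∧ dz: y + 7*z
Step 2: Apply d again to each 2-form coefficient. The only possible 3-form in R^3 is dx ∧ dy ∧ dz, with coefficient
  ∂(coeff of dy∧dz)/∂x - ∂(coeff of dx∧dz)/∂y + ∂(coeff of dx∧dy)/∂z
  = ∂/∂x (y + 7*z) - ∂/∂y (0) + ∂/∂z (x).
Each of these terms simplifies to sums of mixed partials that cancel in pairs. The result is 0 (by equality of mixed partials for smooth functions — Schwarz / Clairaut).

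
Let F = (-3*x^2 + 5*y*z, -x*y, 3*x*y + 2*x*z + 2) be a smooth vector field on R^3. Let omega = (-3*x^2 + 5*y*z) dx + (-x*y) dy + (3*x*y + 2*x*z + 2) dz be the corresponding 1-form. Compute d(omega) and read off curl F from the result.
d(omega) = (3*x) dy ∧ dz + (2*y - 2*z) dz ∧ dx + (-y - 5*z) dx ∧ dy; curl F = (3*x, 2*y - 2*z, -y - 5*z)

d omega = sum_{i<j} (∂f_j/∂x_i - ∂f_i/∂x_j) dx_i ∧ dx_j. Under the identification (dy ∧ dz, dz ∧ dx, dx ∧ dy) ↔ (e_x, e_y, e_z), the coefficients are exactly the components of curl F. Compute:
  ∂R/∂y - ∂Q/∂z = (3*x) - (0) = 3*x
  ∂P/∂z - ∂R/∂x = (5*y) - (3*y + 2*z) = 2*y - 2*z
  ∂Q/∂x - ∂P/∂y = (-y) - (5*z) = -y - 5*z.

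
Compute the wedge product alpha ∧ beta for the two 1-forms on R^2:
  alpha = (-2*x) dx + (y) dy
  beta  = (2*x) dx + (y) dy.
alpha ∧ beta = (-4*x*y) dx ∧ dy

Distribute the wedge, using dx_i ∧ dx_j = -dx_j ∧ dx_i and dx_i ∧ dx_i = 0. For each pair (i, j) with i < j, the coefficient of dx_i ∧ dx_j in alpha ∧ beta is (alpha_i * beta_j - alpha_j * beta_i). Collecting: alpha ∧ beta = (-4*x*y) dx ∧ dy.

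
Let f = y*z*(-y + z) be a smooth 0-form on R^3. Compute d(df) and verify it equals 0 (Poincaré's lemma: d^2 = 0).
d(df) = 0

Step 1: df = sum_i (∂f/∂x_i) dx_i = (0) dx + (z*(-2*y + z)) dy + (y*(-y + 2*z)) dz.
Step 2: Apply d again. Using the 1-form formula, the coefficient of dx ∧ dy in d(df) is ∂^2 f/∂x ∂y - ∂^2 f/∂y ∂x = (0) - (0) = 0 (equality of mixed partials for smooth f).
Similarly for dx ∧ dz and dy ∧ dz — all coefficients vanish. So d(df) = 0.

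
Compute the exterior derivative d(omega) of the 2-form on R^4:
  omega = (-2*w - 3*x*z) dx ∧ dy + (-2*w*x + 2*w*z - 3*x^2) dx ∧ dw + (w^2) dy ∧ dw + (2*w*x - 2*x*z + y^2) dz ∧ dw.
d(omega) = (-3*x) dx ∧ dy ∧ dz + (-2) dx ∧ dy ∧ dw + (-2*z) dx ∧ dz ∧ dw + (2*y) dy ∧ dz ∧ dw

For a 2-form omega = sum_{i<j} g_{ij} dx_i ∧ dx_j, the exterior derivative is
  d(omega) = sum_{i<j} d(g_{ij}) ∧ dx_i ∧ dx_j = sum_{i<j, k} (∂g_{ij}/∂x_k) dx_k ∧ dx_i ∧ dx_j.
Expand each term, using dx_k ∧ dx_i ∧ dx_j = sgn(permutation) dx_{(a)} ∧ dx_{(b)} ∧ dx_{(c)} with (a < b < c) sorted:
  d(-2*w - 3*x*z) includes (∂/∂z)(-2*w - 3*x*z) dz = (-3*x) dz, which multiplied by dx ∧ dy gives (-3*x) dx ∧ dy ∧ dz
  d(-2*w - 3*x*z) includes (∂/∂w)(-2*w - 3*x*z) dw = (-2) dw, which multiplied by dx ∧ dy gives (-2) dx ∧ dy ∧ dw
  d(-2*w*x + 2*w*z - 3*x^2) includes (∂/∂z)(-2*w*x + 2*w*z - 3*x^2) dz = (2*w) dz, which multiplied by dx ∧ dw gives (-2*w) dx ∧ dz ∧ dw
  d(2*w*x - 2*x*z + y^2) includes (∂/∂x)(2*w*x - 2*x*z + y^2) dx = (2*w - 2*z) dx, which multiplied by dz ∧ dw gives (2*w - 2*z) dx ∧ dz ∧ dw
  d(2*w*x - 2*x*z + y^2) includes (∂/∂y)(2*w*x - 2*x*z + y^2) dy = (2*y) dy, which multiplied by dz ∧ dw gives (2*y) dy ∧ dz ∧ dw
Collecting like 3-forms: d(omega) = (-3*x) dx ∧ dy ∧ dz + (-2) dx ∧ dy ∧ dw + (-2*z) dx ∧ dz ∧ dw + (2*y) dy ∧ dz ∧ dw.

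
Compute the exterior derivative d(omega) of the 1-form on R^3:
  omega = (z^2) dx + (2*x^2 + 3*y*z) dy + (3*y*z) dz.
d(omega) = (4*x) dx ∧ dy + (-2*z) dx ∧ dz + (-3*y + 3*z) dy ∧ dz

For a 1-form omega = sum_i f_i dx_i, the exterior derivative is
  d(omega) = sum_{i < j} (∂f_j/∂x_i - ∂f_i/∂x_j) dx_i ∧ dx_j.
  coefficient of dx ∧ dy: ∂f_2/∂x - ∂f_1/∂y = ∂(2*x^2 + 3*y*z)/∂x - ∂(z^2)/∂y = 4*x
  coefficient of dx ∧ dz: ∂f_3/∂x - ∂f_1/∂z = ∂(3*y*z)/∂x - ∂(z^2)/∂z = -2*z
  coefficient of dy ∧ dz: ∂f_3/∂y - ∂f_2/∂z = ∂(3*y*z)/∂y - ∂(2*x^2 + 3*y*z)/∂z = -3*y + 3*z
Assembling: d(omega) = (4*x) dx ∧ dy + (-2*z) dx ∧ dz + (-3*y + 3*z) dy ∧ dz.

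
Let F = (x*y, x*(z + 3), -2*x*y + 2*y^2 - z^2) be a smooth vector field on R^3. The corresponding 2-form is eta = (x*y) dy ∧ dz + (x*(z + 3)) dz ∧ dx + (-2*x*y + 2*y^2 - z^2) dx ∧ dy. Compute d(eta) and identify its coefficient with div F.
d(eta) = (y - 2*z) dx ∧ dy ∧ dz; div F = y - 2*z

For a 2-form in R^3 of the form above, applying d gives a 3-form with coefficient ∂P/∂x + ∂Q/∂y + ∂R/∂z:
  ∂P/∂x = y
  ∂Q/∂y = 0
  ∂R/∂z = -2*z
Sum = y - 2*z, which is exactly div F.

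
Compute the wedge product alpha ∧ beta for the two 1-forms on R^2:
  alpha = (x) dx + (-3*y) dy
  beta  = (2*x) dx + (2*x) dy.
alpha ∧ beta = (2*x*(x + 3*y)) dx ∧ dy

Distribute the wedge, using dx_i ∧ dx_j = -dx_j ∧ dx_i and dx_i ∧ dx_i = 0. For each pair (i, j) with i < j, the coefficient of dx_i ∧ dx_j in alpha ∧ beta is (alpha_i * beta_j - alpha_j * beta_i). Collecting: alpha ∧ beta = (2*x*(x + 3*y)) dx ∧ dy.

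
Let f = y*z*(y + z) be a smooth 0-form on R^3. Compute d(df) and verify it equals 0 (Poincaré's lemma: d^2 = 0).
d(df) = 0

Step 1: df = sum_i (∂f/∂x_i) dx_i = (0) dx + (z*(2*y + z)) dy + (y*(y + 2*z)) dz.
Step 2: Apply d again. Using the 1-form formula, the coefficient of dx ∧ dy in d(df) is ∂^2 f/∂x ∂y - ∂^2 f/∂y ∂x = (0) - (0) = 0 (equality of mixed partials for smooth f).
Similarly for dx ∧ dz and dy ∧ dz — all coefficients vanish. So d(df) = 0.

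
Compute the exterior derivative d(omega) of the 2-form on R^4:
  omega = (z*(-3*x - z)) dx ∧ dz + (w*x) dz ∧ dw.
d(omega) = (w) dx ∧ dz ∧ dw

For a 2-form omega = sum_{i<j} g_{ij} dx_i ∧ dx_j, the exterior derivative is
  d(omega) = sum_{i<j} d(g_{ij}) ∧ dx_i ∧ dx_j = sum_{i<j, k} (∂g_{ij}/∂x_k) dx_k ∧ dx_i ∧ dx_j.
Expand each term, using dx_k ∧ dx_i ∧ dx_j = sgn(permutation) dx_{(a)} ∧ dx_{(b)} ∧ dx_{(c)} with (a < b < c) sorted:
  d(w*x) includes (∂/∂x)(w*x) dx = (w) dx, which multiplied by dz ∧ dw gives (w) dx ∧ dz ∧ dw
Collecting like 3-forms: d(omega) = (w) dx ∧ dz ∧ dw.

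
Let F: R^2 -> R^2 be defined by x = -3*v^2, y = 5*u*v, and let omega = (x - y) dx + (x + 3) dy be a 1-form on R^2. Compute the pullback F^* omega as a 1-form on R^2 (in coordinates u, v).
F^* omega = (15*v*(1 - v^2)) du + (15*u*v^2 + 15*u + 18*v^3) dv

Using F^*(f dg) = (f ∘ F) d(g ∘ F), substitute each coordinate x_i by F_i(u, v) in f_i, and replace dx_i by d F_i = (∂F_i/∂u) du + (∂F_i/∂v) dv.
  For the x component: f_1(F) = v*(-5*u - 3*v); d F_1 = (0) du + (-6*v) dv
  For the y component: f_2(F) = 3 - 3*v^2; d F_2 = (5*v) du + (5*u) dv
Combining and collecting du, dv coefficients:
  coeff of du: 15*v*(1 - v^2)
  coeff of dv: 15*u*v^2 + 15*u + 18*v^3
F^* omega = (15*v*(1 - v^2)) du + (15*u*v^2 + 15*u + 18*v^3) dv.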